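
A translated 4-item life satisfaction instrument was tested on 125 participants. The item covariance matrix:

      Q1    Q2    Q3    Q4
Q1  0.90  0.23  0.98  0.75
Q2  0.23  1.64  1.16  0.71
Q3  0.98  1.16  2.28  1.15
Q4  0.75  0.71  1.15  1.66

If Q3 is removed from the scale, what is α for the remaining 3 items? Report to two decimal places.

α = 0.67

Remaining items: Q1, Q2, Q4 (k = 3).
ΣVar(i) = 0.90 + 1.64 + 1.66 = 4.20
σ²_total = 4.20 + 2 × 1.69 = 7.58
α (item deleted) = (3/2)·(1 − 4.20/7.58) = 0.67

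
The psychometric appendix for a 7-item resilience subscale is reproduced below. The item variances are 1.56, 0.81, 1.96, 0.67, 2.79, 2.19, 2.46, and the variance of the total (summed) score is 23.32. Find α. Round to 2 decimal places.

α = 0.54

Σσ²ᵢ = 1.56 + 0.81 + 1.96 + 0.67 + 2.79 + 2.19 + 2.46 = 12.44
α = (k/(k−1))·(1 − Σσ²ᵢ/total variance) = (7/6)·(1 − 12.44/23.32) = 0.54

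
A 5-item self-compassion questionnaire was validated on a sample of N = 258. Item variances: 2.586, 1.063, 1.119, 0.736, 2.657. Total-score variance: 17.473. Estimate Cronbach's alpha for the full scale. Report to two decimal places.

Cronbach's alpha = 0.67

sum of item variances = 2.586 + 1.063 + 1.119 + 0.736 + 2.657 = 8.161
α = (k/(k−1))·(1 − sum of item variances/σ²_total) = (5/4)·(1 − 8.161/17.473) = 0.67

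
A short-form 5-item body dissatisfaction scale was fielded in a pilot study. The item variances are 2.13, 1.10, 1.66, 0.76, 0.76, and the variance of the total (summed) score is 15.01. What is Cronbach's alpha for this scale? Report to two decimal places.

α = 0.72

Σσᵢ² = 2.13 + 1.10 + 1.66 + 0.76 + 0.76 = 6.41
α = (k/(k−1))·(1 − Σσᵢ²/σ²_total) = (5/4)·(1 − 6.41/15.01) = 0.72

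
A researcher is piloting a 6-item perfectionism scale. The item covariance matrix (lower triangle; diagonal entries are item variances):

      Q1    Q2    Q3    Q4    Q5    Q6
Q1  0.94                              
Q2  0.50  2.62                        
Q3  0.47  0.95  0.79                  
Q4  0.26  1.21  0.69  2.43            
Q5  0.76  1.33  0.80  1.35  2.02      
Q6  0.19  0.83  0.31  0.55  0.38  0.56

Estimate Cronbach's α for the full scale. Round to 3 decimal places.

α = 0.832

ΣVar(i) = 0.94 + 2.62 + 0.79 + 2.43 + 2.02 + 0.56 = 9.36
Σ_{i<j} σ_ij = 10.58
Var(T) = 9.36 + 2 × 10.58 = 30.52
α = (k/(k−1))·(1 − ΣVar(i)/Var(T)) = (6/5)·(1 − 9.36/30.52) = 0.832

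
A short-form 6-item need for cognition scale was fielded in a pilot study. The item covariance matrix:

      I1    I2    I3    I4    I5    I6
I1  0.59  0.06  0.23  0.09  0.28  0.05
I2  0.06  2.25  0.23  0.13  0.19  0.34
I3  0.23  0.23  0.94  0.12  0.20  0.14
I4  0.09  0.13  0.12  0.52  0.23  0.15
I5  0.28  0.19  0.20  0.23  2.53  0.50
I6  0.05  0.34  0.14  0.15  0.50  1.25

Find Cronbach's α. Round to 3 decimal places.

sum of item variances = 0.59 + 2.25 + 0.94 + 0.52 + 2.53 + 1.25 = 8.08
Sum of the distinct covariances = 2.94
Var(T) = 8.08 + 2 × 2.94 = 13.96
α = (k/(k−1))·(1 − sum of item variances/Var(T)) = (6/5)·(1 − 8.08/13.96) = 0.505

Cronbach's α = 0.505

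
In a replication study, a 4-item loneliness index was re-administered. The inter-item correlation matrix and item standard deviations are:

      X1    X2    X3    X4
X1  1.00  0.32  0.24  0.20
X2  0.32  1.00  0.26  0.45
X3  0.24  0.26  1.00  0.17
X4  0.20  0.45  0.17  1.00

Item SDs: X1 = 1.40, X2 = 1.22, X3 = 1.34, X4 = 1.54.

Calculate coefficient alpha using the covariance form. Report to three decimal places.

α = 0.593

Σσ²ᵢ = 1.40² + 1.22² + 1.34² + 1.54² = 7.6156
Covariances σ_ij = r_ij · s_i · s_j:
  σ(X1,X2) = 0.32 × 1.40 × 1.22 = 0.5466
  σ(X1,X3) = 0.24 × 1.40 × 1.34 = 0.4502
  σ(X1,X4) = 0.20 × 1.40 × 1.54 = 0.4312
  σ(X2,X3) = 0.26 × 1.22 × 1.34 = 0.4250
  σ(X2,X4) = 0.45 × 1.22 × 1.54 = 0.8455
  σ(X3,X4) = 0.17 × 1.34 × 1.54 = 0.3508
σ²_T = Σσ²ᵢ + 2·Σσ_ij = 7.6156 + 2 × 3.0493 = 13.7142
α = (4/3)·(1 − 7.6156/13.7142) = 0.593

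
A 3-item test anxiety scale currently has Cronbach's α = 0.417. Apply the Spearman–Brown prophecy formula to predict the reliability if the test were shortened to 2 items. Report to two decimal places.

Length factor m = 2/3 = 0.6667
α' = m·α / (1 − (1−m)·α)
   = 2/3 × 0.417 / (1 − (1 − 2/3) × 0.417)
   = 0.2780 / 0.8610 = 0.32

predicted reliability = 0.32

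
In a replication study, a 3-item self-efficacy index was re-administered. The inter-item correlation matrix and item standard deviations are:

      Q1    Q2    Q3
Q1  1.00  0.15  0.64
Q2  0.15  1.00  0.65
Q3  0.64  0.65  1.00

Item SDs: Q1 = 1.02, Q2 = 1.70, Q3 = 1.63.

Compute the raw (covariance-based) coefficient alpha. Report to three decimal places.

Σσ²ᵢ = 1.02² + 1.70² + 1.63² = 6.5873
Covariances σ_ij = r_ij · s_i · s_j:
  σ(Q1,Q2) = 0.15 × 1.02 × 1.70 = 0.2601
  σ(Q1,Q3) = 0.64 × 1.02 × 1.63 = 1.0641
  σ(Q2,Q3) = 0.65 × 1.70 × 1.63 = 1.8011
σ²_T = Σσ²ᵢ + 2·Σσ_ij = 6.5873 + 2 × 3.1253 = 12.8379
α = (3/2)·(1 − 6.5873/12.8379) = 0.730

α = 0.730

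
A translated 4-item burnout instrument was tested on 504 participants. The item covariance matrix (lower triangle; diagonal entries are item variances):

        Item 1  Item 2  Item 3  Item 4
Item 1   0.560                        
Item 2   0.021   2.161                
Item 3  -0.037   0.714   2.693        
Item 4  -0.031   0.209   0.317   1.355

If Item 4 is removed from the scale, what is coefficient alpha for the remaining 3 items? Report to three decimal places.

α = 0.307

Remaining items: Item 1, Item 2, Item 3 (k = 3).
Σσᵢ² = 0.560 + 2.161 + 2.693 = 5.414
σ²_T = 5.414 + 2 × 0.698 = 6.810
α (item deleted) = (3/2)·(1 − 5.414/6.810) = 0.307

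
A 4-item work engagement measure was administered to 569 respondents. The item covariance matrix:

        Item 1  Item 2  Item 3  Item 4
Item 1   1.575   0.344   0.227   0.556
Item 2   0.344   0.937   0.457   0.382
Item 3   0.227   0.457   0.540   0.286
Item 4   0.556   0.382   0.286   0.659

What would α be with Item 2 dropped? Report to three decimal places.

Remaining items: Item 1, Item 3, Item 4 (k = 3).
Σσᵢ² = 1.575 + 0.540 + 0.659 = 2.774
σ²_T = 2.774 + 2 × 1.069 = 4.912
α (item deleted) = (3/2)·(1 − 2.774/4.912) = 0.653

α = 0.653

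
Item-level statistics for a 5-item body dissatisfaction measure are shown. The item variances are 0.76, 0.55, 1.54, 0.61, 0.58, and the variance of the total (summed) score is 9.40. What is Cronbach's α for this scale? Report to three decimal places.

α = 0.713

Σσ²ᵢ = 0.76 + 0.55 + 1.54 + 0.61 + 0.58 = 4.04
α = (k/(k−1))·(1 − Σσ²ᵢ/Var(T)) = (5/4)·(1 − 4.04/9.40) = 0.713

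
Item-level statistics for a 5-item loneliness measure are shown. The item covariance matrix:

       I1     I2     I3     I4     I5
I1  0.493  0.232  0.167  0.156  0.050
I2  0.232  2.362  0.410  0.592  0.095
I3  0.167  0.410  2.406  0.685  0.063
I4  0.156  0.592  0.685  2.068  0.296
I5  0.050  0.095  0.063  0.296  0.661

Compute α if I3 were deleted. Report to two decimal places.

Remaining items: I1, I2, I4, I5 (k = 4).
Σσ²ᵢ = 0.493 + 2.362 + 2.068 + 0.661 = 5.584
σ²_total = 5.584 + 2 × 1.421 = 8.426
α (item deleted) = (4/3)·(1 − 5.584/8.426) = 0.45

α = 0.45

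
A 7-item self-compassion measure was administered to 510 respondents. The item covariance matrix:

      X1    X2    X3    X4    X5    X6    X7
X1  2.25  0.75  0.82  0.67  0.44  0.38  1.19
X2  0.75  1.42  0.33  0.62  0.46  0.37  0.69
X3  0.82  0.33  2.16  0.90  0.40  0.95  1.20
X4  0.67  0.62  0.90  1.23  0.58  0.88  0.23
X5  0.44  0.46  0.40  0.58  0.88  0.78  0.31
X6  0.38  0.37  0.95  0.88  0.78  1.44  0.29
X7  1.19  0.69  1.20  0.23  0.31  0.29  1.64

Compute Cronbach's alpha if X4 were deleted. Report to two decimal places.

Remaining items: X1, X2, X3, X5, X6, X7 (k = 6).
Σσᵢ² = 2.25 + 1.42 + 2.16 + 0.88 + 1.44 + 1.64 = 9.79
σ²_total = 9.79 + 2 × 9.36 = 28.51
α (item deleted) = (6/5)·(1 − 9.79/28.51) = 0.79

α = 0.79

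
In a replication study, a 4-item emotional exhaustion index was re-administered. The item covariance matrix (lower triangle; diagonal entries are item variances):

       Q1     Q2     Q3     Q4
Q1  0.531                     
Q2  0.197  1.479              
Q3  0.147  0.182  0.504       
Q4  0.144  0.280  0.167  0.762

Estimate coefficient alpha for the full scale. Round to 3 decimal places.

sum of item variances = 0.531 + 1.479 + 0.504 + 0.762 = 3.276
Σ_{i<j} σ_ij = 1.117
σ²_T = 3.276 + 2 × 1.117 = 5.510
α = (k/(k−1))·(1 − sum of item variances/σ²_T) = (4/3)·(1 − 3.276/5.510) = 0.541

α = 0.541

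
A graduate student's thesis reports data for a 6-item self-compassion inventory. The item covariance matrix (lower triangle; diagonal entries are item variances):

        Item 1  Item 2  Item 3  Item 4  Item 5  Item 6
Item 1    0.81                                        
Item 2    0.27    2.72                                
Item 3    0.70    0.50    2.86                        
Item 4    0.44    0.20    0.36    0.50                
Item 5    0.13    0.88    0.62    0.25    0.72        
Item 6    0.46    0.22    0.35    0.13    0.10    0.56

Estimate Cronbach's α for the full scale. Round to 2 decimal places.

Σσ²ᵢ = 0.81 + 2.72 + 2.86 + 0.50 + 0.72 + 0.56 = 8.17
Σ_{i<j} σ_ij = 5.61
σ²_total = 8.17 + 2 × 5.61 = 19.39
α = (k/(k−1))·(1 − Σσ²ᵢ/σ²_total) = (6/5)·(1 − 8.17/19.39) = 0.69

Cronbach's α = 0.69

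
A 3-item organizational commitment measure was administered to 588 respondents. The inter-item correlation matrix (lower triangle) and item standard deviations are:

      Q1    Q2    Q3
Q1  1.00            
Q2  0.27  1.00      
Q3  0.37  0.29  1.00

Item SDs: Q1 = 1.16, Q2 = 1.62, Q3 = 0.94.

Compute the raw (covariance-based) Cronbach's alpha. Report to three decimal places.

Σσ²ᵢ = 1.16² + 1.62² + 0.94² = 4.8536
Covariances σ_ij = r_ij · s_i · s_j:
  σ(Q1,Q2) = 0.27 × 1.16 × 1.62 = 0.5074
  σ(Q1,Q3) = 0.37 × 1.16 × 0.94 = 0.4034
  σ(Q2,Q3) = 0.29 × 1.62 × 0.94 = 0.4416
σ²_T = Σσ²ᵢ + 2·Σσ_ij = 4.8536 + 2 × 1.3524 = 7.5584
α = (3/2)·(1 − 4.8536/7.5584) = 0.537

Cronbach's alpha = 0.537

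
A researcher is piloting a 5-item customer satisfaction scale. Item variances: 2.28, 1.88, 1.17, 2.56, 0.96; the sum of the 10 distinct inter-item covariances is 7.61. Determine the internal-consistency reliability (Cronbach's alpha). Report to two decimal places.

Cronbach's alpha = 0.79

ΣVar(i) = 2.28 + 1.88 + 1.17 + 2.56 + 0.96 = 8.85
Sum of distinct covariances = 7.61
σ²_T = ΣVar(i) + 2·Σcov = 8.85 + 2 × 7.61 = 24.07
α = (5/4)·(1 − 8.85/24.07) = 0.79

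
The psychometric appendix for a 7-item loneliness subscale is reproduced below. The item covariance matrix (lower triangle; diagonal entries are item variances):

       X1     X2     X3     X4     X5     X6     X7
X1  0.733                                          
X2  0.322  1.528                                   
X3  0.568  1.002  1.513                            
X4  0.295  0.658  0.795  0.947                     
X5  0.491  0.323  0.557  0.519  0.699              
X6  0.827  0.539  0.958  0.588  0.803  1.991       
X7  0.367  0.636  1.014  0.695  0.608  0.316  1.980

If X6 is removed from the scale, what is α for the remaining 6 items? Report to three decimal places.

α = 0.846

Remaining items: X1, X2, X3, X4, X5, X7 (k = 6).
ΣVar(i) = 0.733 + 1.528 + 1.513 + 0.947 + 0.699 + 1.980 = 7.400
total variance = 7.400 + 2 × 8.850 = 25.100
α (item deleted) = (6/5)·(1 − 7.400/25.100) = 0.846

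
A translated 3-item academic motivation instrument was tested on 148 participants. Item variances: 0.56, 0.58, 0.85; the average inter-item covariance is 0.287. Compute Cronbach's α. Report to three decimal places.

sum of item variances = 0.56 + 0.58 + 0.85 = 1.99
Sum of the 3 distinct covariances = 3 × 0.287 = 0.861
σ²_total = sum of item variances + 2·Σcov = 1.99 + 2 × 0.861 = 3.712
α = (3/2)·(1 − 1.99/3.712) = 0.696

α = 0.696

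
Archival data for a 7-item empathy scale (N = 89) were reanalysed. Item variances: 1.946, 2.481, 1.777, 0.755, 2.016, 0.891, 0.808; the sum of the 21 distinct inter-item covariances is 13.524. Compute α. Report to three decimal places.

α = 0.837

ΣVar(i) = 1.946 + 2.481 + 1.777 + 0.755 + 2.016 + 0.891 + 0.808 = 10.674
Sum of distinct covariances = 13.524
σ²_T = ΣVar(i) + 2·Σcov = 10.674 + 2 × 13.524 = 37.722
α = (7/6)·(1 − 10.674/37.722) = 0.837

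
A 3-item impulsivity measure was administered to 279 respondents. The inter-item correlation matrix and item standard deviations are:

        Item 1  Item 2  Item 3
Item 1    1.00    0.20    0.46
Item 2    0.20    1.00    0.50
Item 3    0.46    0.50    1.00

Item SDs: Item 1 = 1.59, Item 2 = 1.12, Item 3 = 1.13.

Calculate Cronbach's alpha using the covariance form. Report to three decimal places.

α = 0.627

Σσ²ᵢ = 1.59² + 1.12² + 1.13² = 5.0594
Covariances σ_ij = r_ij · s_i · s_j:
  σ(Item 1,Item 2) = 0.20 × 1.59 × 1.12 = 0.3562
  σ(Item 1,Item 3) = 0.46 × 1.59 × 1.13 = 0.8265
  σ(Item 2,Item 3) = 0.50 × 1.12 × 1.13 = 0.6328
σ²_T = Σσ²ᵢ + 2·Σσ_ij = 5.0594 + 2 × 1.8155 = 8.6904
α = (3/2)·(1 − 5.0594/8.6904) = 0.627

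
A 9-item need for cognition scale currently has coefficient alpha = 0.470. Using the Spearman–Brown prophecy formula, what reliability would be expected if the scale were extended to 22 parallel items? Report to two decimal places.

predicted reliability = 0.68

Length factor m = 22/9 = 2.4444
α' = m·α / (1 + (m−1)·α)
   = 22/9 × 0.470 / (1 + (22/9 − 1) × 0.470)
   = 1.1489 / 1.6789 = 0.68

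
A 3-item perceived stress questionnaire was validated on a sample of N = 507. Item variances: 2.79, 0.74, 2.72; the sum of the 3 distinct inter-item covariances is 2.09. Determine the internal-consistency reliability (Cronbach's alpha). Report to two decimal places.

Cronbach's alpha = 0.60

Σσᵢ² = 2.79 + 0.74 + 2.72 = 6.25
Sum of distinct covariances = 2.09
σ²_T = Σσᵢ² + 2·Σcov = 6.25 + 2 × 2.09 = 10.43
α = (3/2)·(1 − 6.25/10.43) = 0.60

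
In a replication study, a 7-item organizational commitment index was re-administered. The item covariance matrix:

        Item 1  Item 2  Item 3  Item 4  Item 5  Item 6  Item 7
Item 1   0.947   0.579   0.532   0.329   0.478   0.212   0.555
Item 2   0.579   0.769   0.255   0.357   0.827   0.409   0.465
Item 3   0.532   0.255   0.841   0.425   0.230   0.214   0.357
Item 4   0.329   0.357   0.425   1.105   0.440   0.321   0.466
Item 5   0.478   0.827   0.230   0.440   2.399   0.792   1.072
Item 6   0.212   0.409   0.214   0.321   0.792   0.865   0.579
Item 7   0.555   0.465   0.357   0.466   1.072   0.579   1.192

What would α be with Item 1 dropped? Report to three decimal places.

α = 0.801

Remaining items: Item 2, Item 3, Item 4, Item 5, Item 6, Item 7 (k = 6).
ΣVar(i) = 0.769 + 0.841 + 1.105 + 2.399 + 0.865 + 1.192 = 7.171
total variance = 7.171 + 2 × 7.209 = 21.589
α (item deleted) = (6/5)·(1 − 7.171/21.589) = 0.801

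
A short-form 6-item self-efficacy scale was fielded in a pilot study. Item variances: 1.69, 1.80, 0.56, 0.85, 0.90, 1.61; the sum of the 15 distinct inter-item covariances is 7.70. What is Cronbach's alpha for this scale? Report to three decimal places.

Σσ²ᵢ = 1.69 + 1.80 + 0.56 + 0.85 + 0.90 + 1.61 = 7.41
Sum of distinct covariances = 7.70
σ²_T = Σσ²ᵢ + 2·Σcov = 7.41 + 2 × 7.70 = 22.81
α = (6/5)·(1 − 7.41/22.81) = 0.810

Cronbach's alpha = 0.810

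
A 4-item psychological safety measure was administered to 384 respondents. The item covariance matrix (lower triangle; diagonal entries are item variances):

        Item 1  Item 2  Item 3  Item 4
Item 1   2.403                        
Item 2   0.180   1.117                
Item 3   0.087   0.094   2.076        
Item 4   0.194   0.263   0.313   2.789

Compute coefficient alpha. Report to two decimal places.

coefficient alpha = 0.28

Σσᵢ² = 2.403 + 1.117 + 2.076 + 2.789 = 8.385
Σ_{i<j} σ_ij = 1.131
total variance = 8.385 + 2 × 1.131 = 10.647
α = (k/(k−1))·(1 − Σσᵢ²/total variance) = (4/3)·(1 − 8.385/10.647) = 0.28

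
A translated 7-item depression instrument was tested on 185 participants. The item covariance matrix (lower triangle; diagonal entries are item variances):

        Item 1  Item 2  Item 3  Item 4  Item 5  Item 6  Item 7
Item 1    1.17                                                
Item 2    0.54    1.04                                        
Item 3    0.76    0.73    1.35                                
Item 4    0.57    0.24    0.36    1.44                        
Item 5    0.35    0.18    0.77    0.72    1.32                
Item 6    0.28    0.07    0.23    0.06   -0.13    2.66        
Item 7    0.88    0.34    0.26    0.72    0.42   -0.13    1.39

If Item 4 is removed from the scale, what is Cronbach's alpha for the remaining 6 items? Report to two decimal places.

Remaining items: Item 1, Item 2, Item 3, Item 5, Item 6, Item 7 (k = 6).
Σσᵢ² = 1.17 + 1.04 + 1.35 + 1.32 + 2.66 + 1.39 = 8.93
total variance = 8.93 + 2 × 5.55 = 20.03
α (item deleted) = (6/5)·(1 − 8.93/20.03) = 0.67

α = 0.67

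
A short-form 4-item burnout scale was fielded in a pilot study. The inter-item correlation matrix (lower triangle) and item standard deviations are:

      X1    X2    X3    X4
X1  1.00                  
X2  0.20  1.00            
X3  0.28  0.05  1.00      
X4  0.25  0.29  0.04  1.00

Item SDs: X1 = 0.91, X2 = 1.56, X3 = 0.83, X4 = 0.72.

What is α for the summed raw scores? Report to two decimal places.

Σσ²ᵢ = 0.91² + 1.56² + 0.83² + 0.72² = 4.4690
Covariances σ_ij = r_ij · s_i · s_j:
  σ(X1,X2) = 0.20 × 0.91 × 1.56 = 0.2839
  σ(X1,X3) = 0.28 × 0.91 × 0.83 = 0.2115
  σ(X1,X4) = 0.25 × 0.91 × 0.72 = 0.1638
  σ(X2,X3) = 0.05 × 1.56 × 0.83 = 0.0647
  σ(X2,X4) = 0.29 × 1.56 × 0.72 = 0.3257
  σ(X3,X4) = 0.04 × 0.83 × 0.72 = 0.0239
σ²_T = Σσ²ᵢ + 2·Σσ_ij = 4.4690 + 2 × 1.0735 = 6.6160
α = (4/3)·(1 − 4.4690/6.6160) = 0.43

α = 0.43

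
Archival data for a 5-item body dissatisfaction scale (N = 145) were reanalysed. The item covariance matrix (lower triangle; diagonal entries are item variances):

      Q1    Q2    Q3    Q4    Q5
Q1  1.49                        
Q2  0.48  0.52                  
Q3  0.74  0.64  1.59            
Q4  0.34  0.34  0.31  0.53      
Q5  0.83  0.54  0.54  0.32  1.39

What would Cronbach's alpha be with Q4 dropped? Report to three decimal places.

Remaining items: Q1, Q2, Q3, Q5 (k = 4).
Σσᵢ² = 1.49 + 0.52 + 1.59 + 1.39 = 4.99
σ²_total = 4.99 + 2 × 3.77 = 12.53
α (item deleted) = (4/3)·(1 − 4.99/12.53) = 0.802

α = 0.802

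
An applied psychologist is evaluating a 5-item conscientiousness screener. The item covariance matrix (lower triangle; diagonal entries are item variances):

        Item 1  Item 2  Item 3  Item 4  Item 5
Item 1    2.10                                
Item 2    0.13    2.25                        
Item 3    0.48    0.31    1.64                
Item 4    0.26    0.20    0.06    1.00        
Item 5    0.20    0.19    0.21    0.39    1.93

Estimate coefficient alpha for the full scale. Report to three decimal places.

α = 0.441

Σσ²ᵢ = 2.10 + 2.25 + 1.64 + 1.00 + 1.93 = 8.92
Sum of the distinct covariances = 2.43
total variance = 8.92 + 2 × 2.43 = 13.78
α = (k/(k−1))·(1 − Σσ²ᵢ/total variance) = (5/4)·(1 − 8.92/13.78) = 0.441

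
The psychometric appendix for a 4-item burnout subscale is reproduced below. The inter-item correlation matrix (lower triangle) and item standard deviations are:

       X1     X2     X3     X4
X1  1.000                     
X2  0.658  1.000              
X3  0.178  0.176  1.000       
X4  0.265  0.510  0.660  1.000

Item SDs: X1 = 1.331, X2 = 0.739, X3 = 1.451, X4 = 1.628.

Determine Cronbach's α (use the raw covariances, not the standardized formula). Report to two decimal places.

α = 0.70

Σσ²ᵢ = 1.331² + 0.739² + 1.451² + 1.628² = 7.0735
Covariances σ_ij = r_ij · s_i · s_j:
  σ(X1,X2) = 0.658 × 1.331 × 0.739 = 0.6472
  σ(X1,X3) = 0.178 × 1.331 × 1.451 = 0.3438
  σ(X1,X4) = 0.265 × 1.331 × 1.628 = 0.5742
  σ(X2,X3) = 0.176 × 0.739 × 1.451 = 0.1887
  σ(X2,X4) = 0.510 × 0.739 × 1.628 = 0.6136
  σ(X3,X4) = 0.660 × 1.451 × 1.628 = 1.5591
σ²_T = Σσ²ᵢ + 2·Σσ_ij = 7.0735 + 2 × 3.9266 = 14.9267
α = (4/3)·(1 − 7.0735/14.9267) = 0.70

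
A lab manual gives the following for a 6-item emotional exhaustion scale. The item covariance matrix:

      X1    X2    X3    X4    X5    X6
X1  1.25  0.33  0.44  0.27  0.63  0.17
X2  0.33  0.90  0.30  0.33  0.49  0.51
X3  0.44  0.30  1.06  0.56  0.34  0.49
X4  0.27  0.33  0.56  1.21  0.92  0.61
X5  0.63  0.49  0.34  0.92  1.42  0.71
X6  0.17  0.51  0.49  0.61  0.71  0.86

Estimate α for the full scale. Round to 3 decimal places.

α = 0.815

sum of item variances = 1.25 + 0.90 + 1.06 + 1.21 + 1.42 + 0.86 = 6.70
Sum of off-diagonal covariances = 7.10
Var(T) = 6.70 + 2 × 7.10 = 20.90
α = (k/(k−1))·(1 − sum of item variances/Var(T)) = (6/5)·(1 − 6.70/20.90) = 0.815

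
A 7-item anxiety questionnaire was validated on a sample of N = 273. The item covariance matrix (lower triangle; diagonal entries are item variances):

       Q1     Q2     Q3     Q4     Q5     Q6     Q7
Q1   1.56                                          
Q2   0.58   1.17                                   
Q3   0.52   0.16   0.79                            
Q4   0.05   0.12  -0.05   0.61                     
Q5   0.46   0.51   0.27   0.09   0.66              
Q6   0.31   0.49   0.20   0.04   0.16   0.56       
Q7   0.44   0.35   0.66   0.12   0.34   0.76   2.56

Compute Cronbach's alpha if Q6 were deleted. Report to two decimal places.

Cronbach's alpha = 0.67

Remaining items: Q1, Q2, Q3, Q4, Q5, Q7 (k = 6).
ΣVar(i) = 1.56 + 1.17 + 0.79 + 0.61 + 0.66 + 2.56 = 7.35
σ²_total = 7.35 + 2 × 4.62 = 16.59
α (item deleted) = (6/5)·(1 − 7.35/16.59) = 0.67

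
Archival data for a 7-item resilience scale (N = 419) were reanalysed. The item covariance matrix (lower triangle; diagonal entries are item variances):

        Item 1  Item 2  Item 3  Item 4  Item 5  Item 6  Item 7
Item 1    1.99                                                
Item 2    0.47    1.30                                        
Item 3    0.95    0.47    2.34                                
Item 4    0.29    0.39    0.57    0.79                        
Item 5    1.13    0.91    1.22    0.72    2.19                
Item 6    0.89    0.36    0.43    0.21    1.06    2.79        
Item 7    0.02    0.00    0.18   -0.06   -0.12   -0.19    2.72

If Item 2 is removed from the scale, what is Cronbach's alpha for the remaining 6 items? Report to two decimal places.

Cronbach's alpha = 0.64

Remaining items: Item 1, Item 3, Item 4, Item 5, Item 6, Item 7 (k = 6).
Σσᵢ² = 1.99 + 2.34 + 0.79 + 2.19 + 2.79 + 2.72 = 12.82
total variance = 12.82 + 2 × 7.30 = 27.42
α (item deleted) = (6/5)·(1 − 12.82/27.42) = 0.64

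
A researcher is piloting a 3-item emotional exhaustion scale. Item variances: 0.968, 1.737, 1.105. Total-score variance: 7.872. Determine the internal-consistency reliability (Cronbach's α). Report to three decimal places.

ΣVar(i) = 0.968 + 1.737 + 1.105 = 3.810
α = (k/(k−1))·(1 − ΣVar(i)/Var(T)) = (3/2)·(1 − 3.810/7.872) = 0.774

Cronbach's α = 0.774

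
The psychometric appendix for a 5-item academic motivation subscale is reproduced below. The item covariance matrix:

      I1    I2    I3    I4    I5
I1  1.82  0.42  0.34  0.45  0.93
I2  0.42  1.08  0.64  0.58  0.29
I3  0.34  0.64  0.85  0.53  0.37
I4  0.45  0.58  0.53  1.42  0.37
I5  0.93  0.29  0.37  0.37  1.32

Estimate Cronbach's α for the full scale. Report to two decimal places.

Σσ²ᵢ = 1.82 + 1.08 + 0.85 + 1.42 + 1.32 = 6.49
Σ_{i<j} σ_ij = 4.92
σ²_T = 6.49 + 2 × 4.92 = 16.33
α = (k/(k−1))·(1 − Σσ²ᵢ/σ²_T) = (5/4)·(1 − 6.49/16.33) = 0.75

α = 0.75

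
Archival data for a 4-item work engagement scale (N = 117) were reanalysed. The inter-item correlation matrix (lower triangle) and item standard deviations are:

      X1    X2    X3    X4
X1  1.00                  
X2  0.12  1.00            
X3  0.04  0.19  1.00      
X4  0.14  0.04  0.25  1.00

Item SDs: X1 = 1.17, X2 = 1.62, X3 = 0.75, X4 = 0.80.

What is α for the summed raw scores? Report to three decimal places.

Σσ²ᵢ = 1.17² + 1.62² + 0.75² + 0.80² = 5.1958
Covariances σ_ij = r_ij · s_i · s_j:
  σ(X1,X2) = 0.12 × 1.17 × 1.62 = 0.2274
  σ(X1,X3) = 0.04 × 1.17 × 0.75 = 0.0351
  σ(X1,X4) = 0.14 × 1.17 × 0.80 = 0.1310
  σ(X2,X3) = 0.19 × 1.62 × 0.75 = 0.2308
  σ(X2,X4) = 0.04 × 1.62 × 0.80 = 0.0518
  σ(X3,X4) = 0.25 × 0.75 × 0.80 = 0.1500
σ²_T = Σσ²ᵢ + 2·Σσ_ij = 5.1958 + 2 × 0.8261 = 6.8480
α = (4/3)·(1 − 5.1958/6.8480) = 0.322

α = 0.322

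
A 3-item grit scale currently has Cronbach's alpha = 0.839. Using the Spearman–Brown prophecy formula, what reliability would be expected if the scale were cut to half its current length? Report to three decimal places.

predicted reliability = 0.723

Length factor m = 1/2
α' = m·α / (1 − (1−m)·α)
   = 1/2 × 0.839 / (1 − (1 − 1/2) × 0.839)
   = 0.4195 / 0.5805 = 0.723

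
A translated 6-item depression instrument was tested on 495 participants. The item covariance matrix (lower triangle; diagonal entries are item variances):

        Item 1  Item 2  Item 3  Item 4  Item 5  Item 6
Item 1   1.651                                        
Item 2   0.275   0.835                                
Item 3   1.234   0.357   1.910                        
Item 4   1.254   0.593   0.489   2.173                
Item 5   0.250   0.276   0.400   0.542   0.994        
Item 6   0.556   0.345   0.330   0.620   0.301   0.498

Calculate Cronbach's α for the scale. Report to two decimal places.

Cronbach's α = 0.79

Σσᵢ² = 1.651 + 0.835 + 1.910 + 2.173 + 0.994 + 0.498 = 8.061
Sum of the distinct covariances = 7.822
σ²_total = 8.061 + 2 × 7.822 = 23.705
α = (k/(k−1))·(1 − Σσᵢ²/σ²_total) = (6/5)·(1 − 8.061/23.705) = 0.79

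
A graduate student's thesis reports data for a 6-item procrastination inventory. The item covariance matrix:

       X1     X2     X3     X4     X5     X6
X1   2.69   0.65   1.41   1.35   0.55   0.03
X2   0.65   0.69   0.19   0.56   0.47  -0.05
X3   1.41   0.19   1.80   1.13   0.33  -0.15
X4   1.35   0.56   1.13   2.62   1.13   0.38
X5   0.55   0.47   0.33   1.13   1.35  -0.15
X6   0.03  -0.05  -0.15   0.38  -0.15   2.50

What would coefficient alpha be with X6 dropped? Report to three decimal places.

α = 0.787

Remaining items: X1, X2, X3, X4, X5 (k = 5).
sum of item variances = 2.69 + 0.69 + 1.80 + 2.62 + 1.35 = 9.15
Var(T) = 9.15 + 2 × 7.77 = 24.69
α (item deleted) = (5/4)·(1 − 9.15/24.69) = 0.787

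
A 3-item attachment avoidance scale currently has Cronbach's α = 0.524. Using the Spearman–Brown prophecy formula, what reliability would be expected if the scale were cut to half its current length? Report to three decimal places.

predicted reliability = 0.355

Length factor m = 1/2
α' = m·α / (1 − (1−m)·α)
   = 1/2 × 0.524 / (1 − (1 − 1/2) × 0.524)
   = 0.2620 / 0.7380 = 0.355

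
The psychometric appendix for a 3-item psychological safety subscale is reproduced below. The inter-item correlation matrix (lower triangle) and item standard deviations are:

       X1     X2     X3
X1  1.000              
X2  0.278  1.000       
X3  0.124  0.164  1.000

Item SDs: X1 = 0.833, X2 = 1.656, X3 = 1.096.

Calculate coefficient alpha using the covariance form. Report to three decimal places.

α = 0.383

Σσ²ᵢ = 0.833² + 1.656² + 1.096² = 4.6374
Covariances σ_ij = r_ij · s_i · s_j:
  σ(X1,X2) = 0.278 × 0.833 × 1.656 = 0.3835
  σ(X1,X3) = 0.124 × 0.833 × 1.096 = 0.1132
  σ(X2,X3) = 0.164 × 1.656 × 1.096 = 0.2977
σ²_T = Σσ²ᵢ + 2·Σσ_ij = 4.6374 + 2 × 0.7944 = 6.2262
α = (3/2)·(1 − 4.6374/6.2262) = 0.383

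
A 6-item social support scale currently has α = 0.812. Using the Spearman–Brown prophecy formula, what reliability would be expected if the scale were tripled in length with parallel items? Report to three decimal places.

predicted reliability = 0.928

Length factor m = 3
α' = m·α / (1 + (m−1)·α)
   = 3 × 0.812 / (1 + (3 − 1) × 0.812)
   = 2.4360 / 2.6240 = 0.928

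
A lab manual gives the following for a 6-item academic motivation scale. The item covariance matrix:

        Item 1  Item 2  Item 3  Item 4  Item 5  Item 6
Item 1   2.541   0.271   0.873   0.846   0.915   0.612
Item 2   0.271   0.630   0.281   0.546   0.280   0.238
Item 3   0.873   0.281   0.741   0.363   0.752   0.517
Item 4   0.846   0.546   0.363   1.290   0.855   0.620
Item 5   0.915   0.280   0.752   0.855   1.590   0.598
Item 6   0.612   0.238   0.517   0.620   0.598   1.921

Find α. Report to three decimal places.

α = 0.795

Σσᵢ² = 2.541 + 0.630 + 0.741 + 1.290 + 1.590 + 1.921 = 8.713
Sum of off-diagonal covariances = 8.567
σ²_total = 8.713 + 2 × 8.567 = 25.847
α = (k/(k−1))·(1 − Σσᵢ²/σ²_total) = (6/5)·(1 − 8.713/25.847) = 0.795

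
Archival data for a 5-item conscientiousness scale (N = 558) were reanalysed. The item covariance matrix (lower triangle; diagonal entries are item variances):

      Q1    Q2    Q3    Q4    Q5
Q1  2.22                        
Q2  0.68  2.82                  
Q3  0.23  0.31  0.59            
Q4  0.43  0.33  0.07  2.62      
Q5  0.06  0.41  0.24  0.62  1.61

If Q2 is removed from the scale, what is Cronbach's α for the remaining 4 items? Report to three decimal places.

Remaining items: Q1, Q3, Q4, Q5 (k = 4).
Σσ²ᵢ = 2.22 + 0.59 + 2.62 + 1.61 = 7.04
total variance = 7.04 + 2 × 1.65 = 10.34
α (item deleted) = (4/3)·(1 − 7.04/10.34) = 0.426

Cronbach's α = 0.426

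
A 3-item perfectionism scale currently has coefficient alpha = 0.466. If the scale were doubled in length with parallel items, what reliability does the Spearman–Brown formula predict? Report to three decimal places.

predicted reliability = 0.636

Length factor m = 2
α' = m·α / (1 + (m−1)·α)
   = 2 × 0.466 / (1 + (2 − 1) × 0.466)
   = 0.9320 / 1.4660 = 0.636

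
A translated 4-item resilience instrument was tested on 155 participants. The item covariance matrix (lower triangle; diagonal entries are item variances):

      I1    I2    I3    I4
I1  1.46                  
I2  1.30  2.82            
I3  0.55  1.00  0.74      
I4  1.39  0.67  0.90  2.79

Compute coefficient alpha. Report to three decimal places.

α = 0.797

Σσ²ᵢ = 1.46 + 2.82 + 0.74 + 2.79 = 7.81
Σ_{i<j} σ_ij = 5.81
Var(T) = 7.81 + 2 × 5.81 = 19.43
α = (k/(k−1))·(1 − Σσ²ᵢ/Var(T)) = (4/3)·(1 − 7.81/19.43) = 0.797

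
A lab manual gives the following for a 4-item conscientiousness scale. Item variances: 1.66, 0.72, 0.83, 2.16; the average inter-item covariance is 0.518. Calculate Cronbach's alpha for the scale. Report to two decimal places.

α = 0.72

Σσ²ᵢ = 1.66 + 0.72 + 0.83 + 2.16 = 5.37
Sum of the 6 distinct covariances = 6 × 0.518 = 3.108
σ²_total = Σσ²ᵢ + 2·Σcov = 5.37 + 2 × 3.108 = 11.586
α = (4/3)·(1 − 5.37/11.586) = 0.72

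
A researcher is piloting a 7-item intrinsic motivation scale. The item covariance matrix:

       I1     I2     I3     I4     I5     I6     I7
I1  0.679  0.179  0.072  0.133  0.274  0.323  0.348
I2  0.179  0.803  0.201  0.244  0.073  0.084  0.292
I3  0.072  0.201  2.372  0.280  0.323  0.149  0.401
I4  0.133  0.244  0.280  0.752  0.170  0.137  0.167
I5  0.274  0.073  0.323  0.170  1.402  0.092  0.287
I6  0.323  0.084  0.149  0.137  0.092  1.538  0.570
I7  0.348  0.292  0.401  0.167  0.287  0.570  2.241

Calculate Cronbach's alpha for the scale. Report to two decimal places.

Σσᵢ² = 0.679 + 0.803 + 2.372 + 0.752 + 1.402 + 1.538 + 2.241 = 9.787
Σ_{i<j} σ_ij = 4.799
σ²_total = 9.787 + 2 × 4.799 = 19.385
α = (k/(k−1))·(1 − Σσᵢ²/σ²_total) = (7/6)·(1 − 9.787/19.385) = 0.58

α = 0.58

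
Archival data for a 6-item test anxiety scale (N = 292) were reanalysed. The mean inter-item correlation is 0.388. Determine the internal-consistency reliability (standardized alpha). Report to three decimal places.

Standardized α = k·r̄ / (1 + (k−1)·r̄) = 6 × 0.388 / (1 + 5 × 0.388)
  = 2.3280 / 2.9400 = 0.792

standardized alpha = 0.792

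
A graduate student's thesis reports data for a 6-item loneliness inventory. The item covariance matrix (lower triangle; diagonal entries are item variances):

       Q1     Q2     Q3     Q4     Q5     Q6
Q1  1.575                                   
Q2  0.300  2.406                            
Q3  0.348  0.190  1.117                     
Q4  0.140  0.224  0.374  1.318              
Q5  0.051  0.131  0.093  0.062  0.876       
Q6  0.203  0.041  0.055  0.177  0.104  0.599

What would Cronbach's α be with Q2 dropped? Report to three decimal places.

α = 0.462

Remaining items: Q1, Q3, Q4, Q5, Q6 (k = 5).
Σσ²ᵢ = 1.575 + 1.117 + 1.318 + 0.876 + 0.599 = 5.485
σ²_T = 5.485 + 2 × 1.607 = 8.699
α (item deleted) = (5/4)·(1 − 5.485/8.699) = 0.462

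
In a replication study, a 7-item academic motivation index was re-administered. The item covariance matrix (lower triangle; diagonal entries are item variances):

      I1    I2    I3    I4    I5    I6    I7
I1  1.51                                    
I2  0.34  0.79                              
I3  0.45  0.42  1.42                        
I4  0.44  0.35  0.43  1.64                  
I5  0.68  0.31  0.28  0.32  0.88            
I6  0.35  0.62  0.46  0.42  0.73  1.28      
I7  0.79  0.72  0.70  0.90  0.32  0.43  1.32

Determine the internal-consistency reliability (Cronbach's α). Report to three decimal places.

sum of item variances = 1.51 + 0.79 + 1.42 + 1.64 + 0.88 + 1.28 + 1.32 = 8.84
Σ_{i<j} σ_ij = 10.46
total variance = 8.84 + 2 × 10.46 = 29.76
α = (k/(k−1))·(1 − sum of item variances/total variance) = (7/6)·(1 − 8.84/29.76) = 0.820

Cronbach's α = 0.820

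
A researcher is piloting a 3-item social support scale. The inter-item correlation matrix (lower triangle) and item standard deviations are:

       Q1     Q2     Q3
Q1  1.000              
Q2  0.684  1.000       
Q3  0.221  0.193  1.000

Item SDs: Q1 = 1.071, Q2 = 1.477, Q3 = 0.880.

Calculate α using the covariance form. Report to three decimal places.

Σσ²ᵢ = 1.071² + 1.477² + 0.880² = 4.1030
Covariances σ_ij = r_ij · s_i · s_j:
  σ(Q1,Q2) = 0.684 × 1.071 × 1.477 = 1.0820
  σ(Q1,Q3) = 0.221 × 1.071 × 0.880 = 0.2083
  σ(Q2,Q3) = 0.193 × 1.477 × 0.880 = 0.2509
σ²_T = Σσ²ᵢ + 2·Σσ_ij = 4.1030 + 2 × 1.5412 = 7.1854
α = (3/2)·(1 − 4.1030/7.1854) = 0.643

α = 0.643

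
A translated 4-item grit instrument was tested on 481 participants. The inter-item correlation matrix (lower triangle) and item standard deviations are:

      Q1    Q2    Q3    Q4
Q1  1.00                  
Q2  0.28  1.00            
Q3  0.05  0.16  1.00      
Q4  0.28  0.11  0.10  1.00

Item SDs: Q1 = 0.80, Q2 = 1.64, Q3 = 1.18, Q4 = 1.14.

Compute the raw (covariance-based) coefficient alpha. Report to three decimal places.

α = 0.406

Σσ²ᵢ = 0.80² + 1.64² + 1.18² + 1.14² = 6.0216
Covariances σ_ij = r_ij · s_i · s_j:
  σ(Q1,Q2) = 0.28 × 0.80 × 1.64 = 0.3674
  σ(Q1,Q3) = 0.05 × 0.80 × 1.18 = 0.0472
  σ(Q1,Q4) = 0.28 × 0.80 × 1.14 = 0.2554
  σ(Q2,Q3) = 0.16 × 1.64 × 1.18 = 0.3096
  σ(Q2,Q4) = 0.11 × 1.64 × 1.14 = 0.2057
  σ(Q3,Q4) = 0.10 × 1.18 × 1.14 = 0.1345
σ²_T = Σσ²ᵢ + 2·Σσ_ij = 6.0216 + 2 × 1.3198 = 8.6612
α = (4/3)·(1 − 6.0216/8.6612) = 0.406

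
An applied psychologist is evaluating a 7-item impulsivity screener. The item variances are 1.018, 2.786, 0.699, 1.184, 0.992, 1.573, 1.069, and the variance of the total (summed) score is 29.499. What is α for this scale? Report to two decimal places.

α = 0.80

Σσᵢ² = 1.018 + 2.786 + 0.699 + 1.184 + 0.992 + 1.573 + 1.069 = 9.321
α = (k/(k−1))·(1 − Σσᵢ²/total variance) = (7/6)·(1 − 9.321/29.499) = 0.80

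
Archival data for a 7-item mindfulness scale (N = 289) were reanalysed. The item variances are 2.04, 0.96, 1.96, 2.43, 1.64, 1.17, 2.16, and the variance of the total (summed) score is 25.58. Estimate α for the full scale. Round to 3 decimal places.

Σσᵢ² = 2.04 + 0.96 + 1.96 + 2.43 + 1.64 + 1.17 + 2.16 = 12.36
α = (k/(k−1))·(1 − Σσᵢ²/σ²_total) = (7/6)·(1 − 12.36/25.58) = 0.603

α = 0.603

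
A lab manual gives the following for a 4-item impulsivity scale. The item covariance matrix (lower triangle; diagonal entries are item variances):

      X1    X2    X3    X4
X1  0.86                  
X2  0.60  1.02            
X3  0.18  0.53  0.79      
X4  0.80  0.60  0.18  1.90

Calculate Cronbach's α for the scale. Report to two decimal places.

Σσᵢ² = 0.86 + 1.02 + 0.79 + 1.90 = 4.57
Sum of the distinct covariances = 2.89
total variance = 4.57 + 2 × 2.89 = 10.35
α = (k/(k−1))·(1 − Σσᵢ²/total variance) = (4/3)·(1 − 4.57/10.35) = 0.74

α = 0.74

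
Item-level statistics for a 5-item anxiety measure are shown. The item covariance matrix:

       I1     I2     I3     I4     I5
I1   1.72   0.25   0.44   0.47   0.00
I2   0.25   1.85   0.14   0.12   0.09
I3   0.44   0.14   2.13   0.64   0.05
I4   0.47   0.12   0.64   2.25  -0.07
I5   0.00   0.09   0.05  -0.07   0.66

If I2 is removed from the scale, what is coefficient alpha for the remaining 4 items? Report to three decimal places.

α = 0.415

Remaining items: I1, I3, I4, I5 (k = 4).
ΣVar(i) = 1.72 + 2.13 + 2.25 + 0.66 = 6.76
total variance = 6.76 + 2 × 1.53 = 9.82
α (item deleted) = (4/3)·(1 − 6.76/9.82) = 0.415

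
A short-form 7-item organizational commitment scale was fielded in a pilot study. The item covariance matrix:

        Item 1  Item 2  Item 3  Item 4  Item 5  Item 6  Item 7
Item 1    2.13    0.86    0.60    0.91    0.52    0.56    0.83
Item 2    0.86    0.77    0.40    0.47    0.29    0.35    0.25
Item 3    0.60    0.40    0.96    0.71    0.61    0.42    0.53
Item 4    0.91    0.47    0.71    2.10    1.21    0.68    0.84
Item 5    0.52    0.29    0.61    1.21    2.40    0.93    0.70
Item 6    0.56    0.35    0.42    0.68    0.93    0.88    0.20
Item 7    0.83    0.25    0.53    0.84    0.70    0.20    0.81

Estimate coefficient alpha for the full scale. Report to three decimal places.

α = 0.839

Σσᵢ² = 2.13 + 0.77 + 0.96 + 2.10 + 2.40 + 0.88 + 0.81 = 10.05
Sum of the distinct covariances = 12.87
σ²_T = 10.05 + 2 × 12.87 = 35.79
α = (k/(k−1))·(1 − Σσᵢ²/σ²_T) = (7/6)·(1 − 10.05/35.79) = 0.839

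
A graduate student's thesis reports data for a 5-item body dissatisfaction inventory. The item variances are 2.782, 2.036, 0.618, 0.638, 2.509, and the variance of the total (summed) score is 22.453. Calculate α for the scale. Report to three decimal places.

α = 0.772

ΣVar(i) = 2.782 + 2.036 + 0.618 + 0.638 + 2.509 = 8.583
α = (k/(k−1))·(1 − ΣVar(i)/σ²_T) = (5/4)·(1 − 8.583/22.453) = 0.772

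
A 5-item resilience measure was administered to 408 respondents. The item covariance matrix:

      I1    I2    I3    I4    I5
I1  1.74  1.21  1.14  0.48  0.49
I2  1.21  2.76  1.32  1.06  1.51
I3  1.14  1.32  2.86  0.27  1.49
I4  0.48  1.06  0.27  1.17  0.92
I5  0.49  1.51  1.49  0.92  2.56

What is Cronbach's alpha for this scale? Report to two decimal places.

ΣVar(i) = 1.74 + 2.76 + 2.86 + 1.17 + 2.56 = 11.09
Sum of the distinct covariances = 9.89
total variance = 11.09 + 2 × 9.89 = 30.87
α = (k/(k−1))·(1 − ΣVar(i)/total variance) = (5/4)·(1 − 11.09/30.87) = 0.80

Cronbach's alpha = 0.80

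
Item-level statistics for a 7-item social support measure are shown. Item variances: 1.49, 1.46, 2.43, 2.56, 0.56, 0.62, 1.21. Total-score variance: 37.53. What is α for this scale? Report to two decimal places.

α = 0.85

Σσᵢ² = 1.49 + 1.46 + 2.43 + 2.56 + 0.56 + 0.62 + 1.21 = 10.33
α = (k/(k−1))·(1 − Σσᵢ²/Var(T)) = (7/6)·(1 − 10.33/37.53) = 0.85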